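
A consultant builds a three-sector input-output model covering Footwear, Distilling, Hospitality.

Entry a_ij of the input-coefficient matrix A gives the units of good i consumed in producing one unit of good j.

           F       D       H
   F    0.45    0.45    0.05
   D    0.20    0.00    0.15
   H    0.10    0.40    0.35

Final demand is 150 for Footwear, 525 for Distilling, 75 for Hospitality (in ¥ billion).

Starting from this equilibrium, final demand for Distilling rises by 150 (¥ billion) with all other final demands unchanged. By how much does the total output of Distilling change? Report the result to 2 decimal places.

I − A =
  [   0.55    -0.45    -0.05]
  [  -0.20     1.00    -0.15]
  [  -0.10    -0.40     0.65]
Cofactors of I−A, C_ij = (−1)^(i+j)·(minor ij) (rows/columns in the sector order above):
  C_11 = (1.00)(0.65) − (-0.15)(-0.40) = 0.5900
  C_12 = −[(-0.20)(0.65) − (-0.15)(-0.10)] = 0.1450
  C_13 = (-0.20)(-0.40) − (1.00)(-0.10) = 0.1800
  C_21 = −[(-0.45)(0.65) − (-0.05)(-0.40)] = 0.3125
  C_22 = (0.55)(0.65) − (-0.05)(-0.10) = 0.3525
  C_23 = −[(0.55)(-0.40) − (-0.45)(-0.10)] = 0.2650
  C_31 = (-0.45)(-0.15) − (-0.05)(1.00) = 0.1175
  C_32 = −[(0.55)(-0.15) − (-0.05)(-0.20)] = 0.0925
  C_33 = (0.55)(1.00) − (-0.45)(-0.20) = 0.4600
det(I−A) = Σ_j (I−A)_1j·C_1j = (0.55)(0.5900) + (-0.45)(0.1450) + (-0.05)(0.1800) = 0.25025
adj(I−A) = Cᵀ =
  [ 0.5900   0.3125   0.1175]
  [ 0.1450   0.3525   0.0925]
  [ 0.1800   0.2650   0.4600]
(I − A)⁻¹ = adj(I−A) / det(I−A) ≈
  [   2.3576     1.2488     0.4695]
  [   0.5794     1.4086     0.3696]
  [   0.7193     1.0589     1.8382]
Δx = (I − A)⁻¹ Δd with Δd having +150 in the Distilling component and 0 elsewhere.
So Δx_D = L_DD · (+150), where L_DD = adj(I−A)_DD / det(I−A) = 0.3525 / 0.25025.
Δx_D = 0.3525 × (+150) / 0.25025 = 52.875 / 0.25025 ≈ 211.29.

Δx_D = 211.29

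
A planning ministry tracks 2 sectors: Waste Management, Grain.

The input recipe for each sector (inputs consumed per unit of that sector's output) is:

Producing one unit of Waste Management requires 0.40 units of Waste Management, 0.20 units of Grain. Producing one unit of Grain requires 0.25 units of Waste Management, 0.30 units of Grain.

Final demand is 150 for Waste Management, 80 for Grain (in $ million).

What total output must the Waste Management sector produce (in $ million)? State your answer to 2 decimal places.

x_W = 337.84

I − A =
  [   0.60    -0.25]
  [  -0.20     0.70]
det(I−A) = (0.60)(0.70) − (-0.25)(-0.20) = 0.3700
adj(I−A) = [[0.70, 0.25], [0.20, 0.60]]
(I − A)⁻¹ = adj(I−A) / det(I−A) ≈
  [   1.8919     0.6757]
  [   0.5405     1.6216]
x = (I − A)⁻¹ d = adj(I−A)·d / det(I−A), with det(I−A) = 0.3700:
  x_W = (0.70·150 + 0.25·80) / 0.3700 = 125.00 / 0.3700 ≈ 337.84
  x_G = (0.20·150 + 0.60·80) / 0.3700 = 78.00 / 0.3700 ≈ 210.81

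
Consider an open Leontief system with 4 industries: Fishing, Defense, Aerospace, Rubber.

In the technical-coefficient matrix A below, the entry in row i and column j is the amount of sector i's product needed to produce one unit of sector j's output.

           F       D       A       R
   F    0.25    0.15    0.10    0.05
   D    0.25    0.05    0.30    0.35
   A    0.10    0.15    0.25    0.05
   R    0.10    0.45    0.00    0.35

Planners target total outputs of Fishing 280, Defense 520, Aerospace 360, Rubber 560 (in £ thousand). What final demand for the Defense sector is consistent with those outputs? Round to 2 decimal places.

d_D = 120.00

I − A =
  [   0.75    -0.15    -0.10    -0.05]
  [  -0.25     0.95    -0.30    -0.35]
  [  -0.10    -0.15     0.75    -0.05]
  [  -0.10    -0.45     0.00     0.65]
d = (I − A) x:
  d_F = (+0.75)·280 + (-0.15)·520 + (-0.10)·360 + (-0.05)·560 = 68.00
  d_D = (-0.25)·280 + (+0.95)·520 + (-0.30)·360 + (-0.35)·560 = 120.00
  d_A = (-0.10)·280 + (-0.15)·520 + (+0.75)·360 + (-0.05)·560 = 136.00
  d_R = (-0.10)·280 + (-0.45)·520 + (+0.00)·360 + (+0.65)·560 = 102.00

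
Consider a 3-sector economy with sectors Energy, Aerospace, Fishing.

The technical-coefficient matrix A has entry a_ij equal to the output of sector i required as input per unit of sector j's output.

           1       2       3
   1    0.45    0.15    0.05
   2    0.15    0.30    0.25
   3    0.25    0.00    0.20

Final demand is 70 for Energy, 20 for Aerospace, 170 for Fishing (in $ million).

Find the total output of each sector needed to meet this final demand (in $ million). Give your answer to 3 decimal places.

I − A =
  [   0.55    -0.15    -0.05]
  [  -0.15     0.70    -0.25]
  [  -0.25     0.00     0.80]
Cofactors of I−A, C_ij = (−1)^(i+j)·(minor ij) (rows/columns in the sector order above):
  C_11 = (0.70)(0.80) − (-0.25)(0.00) = 0.5600
  C_12 = −[(-0.15)(0.80) − (-0.25)(-0.25)] = 0.1825
  C_13 = (-0.15)(0.00) − (0.70)(-0.25) = 0.1750
  C_21 = −[(-0.15)(0.80) − (-0.05)(0.00)] = 0.1200
  C_22 = (0.55)(0.80) − (-0.05)(-0.25) = 0.4275
  C_23 = −[(0.55)(0.00) − (-0.15)(-0.25)] = 0.0375
  C_31 = (-0.15)(-0.25) − (-0.05)(0.70) = 0.0725
  C_32 = −[(0.55)(-0.25) − (-0.05)(-0.15)] = 0.1450
  C_33 = (0.55)(0.70) − (-0.15)(-0.15) = 0.3625
det(I−A) = Σ_j (I−A)_1j·C_1j = (0.55)(0.5600) + (-0.15)(0.1825) + (-0.05)(0.1750) = 0.271875
adj(I−A) = Cᵀ =
  [ 0.5600   0.1200   0.0725]
  [ 0.1825   0.4275   0.1450]
  [ 0.1750   0.0375   0.3625]
(I − A)⁻¹ = adj(I−A) / det(I−A) ≈
  [   2.0598     0.4414     0.2667]
  [   0.6713     1.5724     0.5333]
  [   0.6437     0.1379     1.3333]
x = (I − A)⁻¹ d = adj(I−A)·d / det(I−A), with det(I−A) = 0.271875:
  x_1 = (0.5600·70 + 0.1200·20 + 0.0725·170) / 0.271875 = 53.925 / 0.271875 ≈ 198.345
  x_2 = (0.1825·70 + 0.4275·20 + 0.1450·170) / 0.271875 = 45.975 / 0.271875 ≈ 169.103
  x_3 = (0.1750·70 + 0.0375·20 + 0.3625·170) / 0.271875 = 74.625 / 0.271875 ≈ 274.483

x_1 = 198.345, x_2 = 169.103, x_3 = 274.483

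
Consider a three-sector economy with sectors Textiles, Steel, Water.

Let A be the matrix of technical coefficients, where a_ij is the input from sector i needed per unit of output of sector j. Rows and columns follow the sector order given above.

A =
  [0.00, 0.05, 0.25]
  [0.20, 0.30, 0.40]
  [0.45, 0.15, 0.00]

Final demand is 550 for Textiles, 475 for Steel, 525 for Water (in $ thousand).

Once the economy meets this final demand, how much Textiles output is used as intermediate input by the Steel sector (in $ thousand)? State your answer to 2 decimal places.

I − A =
  [   1.00    -0.05    -0.25]
  [  -0.20     0.70    -0.40]
  [  -0.45    -0.15     1.00]
Cofactors of I−A, C_ij = (−1)^(i+j)·(minor ij) (rows/columns in the sector order above):
  C_11 = (0.70)(1.00) − (-0.40)(-0.15) = 0.6400
  C_12 = −[(-0.20)(1.00) − (-0.40)(-0.45)] = 0.3800
  C_13 = (-0.20)(-0.15) − (0.70)(-0.45) = 0.3450
  C_21 = −[(-0.05)(1.00) − (-0.25)(-0.15)] = 0.0875
  C_22 = (1.00)(1.00) − (-0.25)(-0.45) = 0.8875
  C_23 = −[(1.00)(-0.15) − (-0.05)(-0.45)] = 0.1725
  C_31 = (-0.05)(-0.40) − (-0.25)(0.70) = 0.1950
  C_32 = −[(1.00)(-0.40) − (-0.25)(-0.20)] = 0.4500
  C_33 = (1.00)(0.70) − (-0.05)(-0.20) = 0.6900
det(I−A) = Σ_j (I−A)_1j·C_1j = (1.00)(0.6400) + (-0.05)(0.3800) + (-0.25)(0.3450) = 0.53475
adj(I−A) = Cᵀ =
  [ 0.6400   0.0875   0.1950]
  [ 0.3800   0.8875   0.4500]
  [ 0.3450   0.1725   0.6900]
(I − A)⁻¹ = adj(I−A) / det(I−A) ≈
  [   1.1968     0.1636     0.3647]
  [   0.7106     1.6597     0.8415]
  [   0.6452     0.3226     1.2903]
First solve x = (I − A)⁻¹ d = adj(I−A)·d / det(I−A); in particular x_2 = (0.3800·550 + 0.8875·475 + 0.4500·525) / 0.53475 = 866.8125 / 0.53475 ≈ 1620.9677.
Intermediate flow from 1 to 2: z_12 = a_12 · x_2 = 0.05 × 866.8125 / 0.53475 = 43.340625 / 0.53475 ≈ 81.05.

z_12 = 81.05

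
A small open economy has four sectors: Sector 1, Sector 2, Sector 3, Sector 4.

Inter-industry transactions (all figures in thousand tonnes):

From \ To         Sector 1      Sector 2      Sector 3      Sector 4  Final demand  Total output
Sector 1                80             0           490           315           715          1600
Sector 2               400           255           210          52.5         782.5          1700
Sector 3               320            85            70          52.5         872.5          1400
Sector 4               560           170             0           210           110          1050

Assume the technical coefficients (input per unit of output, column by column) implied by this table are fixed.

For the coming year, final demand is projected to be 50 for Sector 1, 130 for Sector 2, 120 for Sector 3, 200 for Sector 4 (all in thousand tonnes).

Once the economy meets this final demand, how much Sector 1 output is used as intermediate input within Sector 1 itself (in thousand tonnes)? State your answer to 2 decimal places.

z_11 = 12.94

Technical coefficients a_ij = z_ij / X_j:
  a_11 = 80/1600 = 0.05, a_21 = 400/1600 = 0.25, a_31 = 320/1600 = 0.20, a_41 = 560/1600 = 0.35
  a_12 = 0/1700 = 0.00, a_22 = 255/1700 = 0.15, a_32 = 85/1700 = 0.05, a_42 = 170/1700 = 0.10
  a_13 = 490/1400 = 0.35, a_23 = 210/1400 = 0.15, a_33 = 70/1400 = 0.05, a_43 = 0/1400 = 0.00
  a_14 = 315/1050 = 0.30, a_24 = 52.5/1050 = 0.05, a_34 = 52.5/1050 = 0.05, a_44 = 210/1050 = 0.20
I − A =
  [   0.95     0.00    -0.35    -0.30]
  [  -0.25     0.85    -0.15    -0.05]
  [  -0.20    -0.05     0.95    -0.05]
  [  -0.35    -0.10     0.00     0.80]
Compute the cofactors C_ij = (−1)^(i+j)·(3×3 minor ij) of I−A; the adjugate is their transpose:
adj(I−A) = Cᵀ =
  [ 0.634500   0.044250   0.240750   0.255750]
  [ 0.233250   0.560125   0.174375   0.133375]
  [ 0.162000   0.043500   0.544500   0.097500]
  [ 0.306750   0.089375   0.127125   0.696125]
det(I−A) = Σ_j (I−A)_1j·C_1j = (0.95)(0.634500) + (0.00)(0.233250) + (-0.35)(0.162000) + (-0.30)(0.306750) = 0.45405
(I − A)⁻¹ = adj(I−A) / det(I−A) ≈
  [   1.3974     0.0975     0.5302     0.5633]
  [   0.5137     1.2336     0.3840     0.2937]
  [   0.3568     0.0958     1.1992     0.2147]
  [   0.6756     0.1968     0.2800     1.5331]
First solve x = (I − A)⁻¹ d = adj(I−A)·d / det(I−A); in particular x_1 = (0.634500·50 + 0.044250·130 + 0.240750·120 + 0.255750·200) / 0.45405 = 117.5175 / 0.45405 ≈ 258.8206.
Intermediate flow from 1 to 1: z_11 = a_11 · x_1 = 0.05 × 117.5175 / 0.45405 = 5.875875 / 0.45405 ≈ 12.94.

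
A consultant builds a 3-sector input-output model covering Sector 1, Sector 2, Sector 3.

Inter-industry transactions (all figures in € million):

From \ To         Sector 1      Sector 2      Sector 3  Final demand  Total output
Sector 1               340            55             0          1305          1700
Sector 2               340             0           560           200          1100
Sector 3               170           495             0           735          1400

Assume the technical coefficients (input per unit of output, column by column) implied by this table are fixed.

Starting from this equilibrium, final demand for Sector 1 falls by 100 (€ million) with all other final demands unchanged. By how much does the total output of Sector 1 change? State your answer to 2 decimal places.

Technical coefficients a_ij = z_ij / X_j:
  a_11 = 340/1700 = 0.20, a_21 = 340/1700 = 0.20, a_31 = 170/1700 = 0.10
  a_12 = 55/1100 = 0.05, a_22 = 0/1100 = 0.00, a_32 = 495/1100 = 0.45
  a_13 = 0/1400 = 0.00, a_23 = 560/1400 = 0.40, a_33 = 0/1400 = 0.00
I − A =
  [   0.80    -0.05     0.00]
  [  -0.20     1.00    -0.40]
  [  -0.10    -0.45     1.00]
Cofactors of I−A, C_ij = (−1)^(i+j)·(minor ij) (rows/columns in the sector order above):
  C_11 = (1.00)(1.00) − (-0.40)(-0.45) = 0.8200
  C_12 = −[(-0.20)(1.00) − (-0.40)(-0.10)] = 0.2400
  C_13 = (-0.20)(-0.45) − (1.00)(-0.10) = 0.1900
  C_21 = −[(-0.05)(1.00) − (0.00)(-0.45)] = 0.0500
  C_22 = (0.80)(1.00) − (0.00)(-0.10) = 0.8000
  C_23 = −[(0.80)(-0.45) − (-0.05)(-0.10)] = 0.3650
  C_31 = (-0.05)(-0.40) − (0.00)(1.00) = 0.0200
  C_32 = −[(0.80)(-0.40) − (0.00)(-0.20)] = 0.3200
  C_33 = (0.80)(1.00) − (-0.05)(-0.20) = 0.7900
det(I−A) = Σ_j (I−A)_1j·C_1j = (0.80)(0.8200) + (-0.05)(0.2400) + (0.00)(0.1900) = 0.6440
adj(I−A) = Cᵀ =
  [ 0.8200   0.0500   0.0200]
  [ 0.2400   0.8000   0.3200]
  [ 0.1900   0.3650   0.7900]
(I − A)⁻¹ = adj(I−A) / det(I−A) ≈
  [   1.2733     0.0776     0.0311]
  [   0.3727     1.2422     0.4969]
  [   0.2950     0.5668     1.2267]
Δx = (I − A)⁻¹ Δd with Δd having -100 in the Sector 1 component and 0 elsewhere.
So Δx_1 = L_11 · (-100), where L_11 = adj(I−A)_11 / det(I−A) = 0.8200 / 0.6440.
Δx_1 = 0.8200 × (-100) / 0.6440 = -82.00 / 0.6440 ≈ -127.33.

Δx_1 = -127.33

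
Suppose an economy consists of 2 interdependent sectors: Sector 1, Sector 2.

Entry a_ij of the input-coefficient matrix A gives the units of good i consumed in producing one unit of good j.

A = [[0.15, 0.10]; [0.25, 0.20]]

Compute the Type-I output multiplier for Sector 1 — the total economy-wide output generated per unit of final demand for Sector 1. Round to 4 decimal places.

I − A =
  [   0.85    -0.10]
  [  -0.25     0.80]
det(I−A) = (0.85)(0.80) − (-0.10)(-0.25) = 0.6550
adj(I−A) = [[0.80, 0.10], [0.25, 0.85]]
(I − A)⁻¹ = adj(I−A) / det(I−A) ≈
  [   1.22137     0.15267]
  [   0.38168     1.29771]
The output multiplier for sector j is the column-j sum of the Leontief inverse (I − A)⁻¹ = adj(I−A) / det(I−A).
Column 1 of adj(I−A): (0.80, 0.25); det(I−A) = 0.6550.
m_1 = (0.80 + 0.25) / 0.6550 = 1.05 / 0.6550 ≈ 1.6031.

m_1 = 1.6031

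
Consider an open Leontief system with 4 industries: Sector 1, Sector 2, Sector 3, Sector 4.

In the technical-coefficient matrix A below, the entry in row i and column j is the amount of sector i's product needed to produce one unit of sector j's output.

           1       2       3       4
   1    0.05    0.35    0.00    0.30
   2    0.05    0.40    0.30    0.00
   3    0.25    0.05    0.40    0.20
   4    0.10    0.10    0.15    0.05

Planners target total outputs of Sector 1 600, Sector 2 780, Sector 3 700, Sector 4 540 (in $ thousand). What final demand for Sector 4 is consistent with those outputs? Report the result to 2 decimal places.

I − A =
  [   0.95    -0.35     0.00    -0.30]
  [  -0.05     0.60    -0.30     0.00]
  [  -0.25    -0.05     0.60    -0.20]
  [  -0.10    -0.10    -0.15     0.95]
d = (I − A) x:
  d_1 = (+0.95)·600 + (-0.35)·780 + (+0.00)·700 + (-0.30)·540 = 135.00
  d_2 = (-0.05)·600 + (+0.60)·780 + (-0.30)·700 + (+0.00)·540 = 228.00
  d_3 = (-0.25)·600 + (-0.05)·780 + (+0.60)·700 + (-0.20)·540 = 123.00
  d_4 = (-0.10)·600 + (-0.10)·780 + (-0.15)·700 + (+0.95)·540 = 270.00

d_4 = 270.00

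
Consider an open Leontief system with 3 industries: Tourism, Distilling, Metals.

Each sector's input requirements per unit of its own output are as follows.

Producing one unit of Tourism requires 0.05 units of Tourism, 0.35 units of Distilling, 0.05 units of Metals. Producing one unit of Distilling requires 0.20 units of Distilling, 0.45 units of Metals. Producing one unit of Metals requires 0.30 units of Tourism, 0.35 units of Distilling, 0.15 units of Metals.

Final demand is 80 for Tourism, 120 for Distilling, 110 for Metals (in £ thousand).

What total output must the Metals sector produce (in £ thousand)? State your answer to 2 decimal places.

x_3 = 344.75

I − A =
  [   0.95     0.00    -0.30]
  [  -0.35     0.80    -0.35]
  [  -0.05    -0.45     0.85]
Cofactors of I−A, C_ij = (−1)^(i+j)·(minor ij) (rows/columns in the sector order above):
  C_11 = (0.80)(0.85) − (-0.35)(-0.45) = 0.5225
  C_12 = −[(-0.35)(0.85) − (-0.35)(-0.05)] = 0.3150
  C_13 = (-0.35)(-0.45) − (0.80)(-0.05) = 0.1975
  C_21 = −[(0.00)(0.85) − (-0.30)(-0.45)] = 0.1350
  C_22 = (0.95)(0.85) − (-0.30)(-0.05) = 0.7925
  C_23 = −[(0.95)(-0.45) − (0.00)(-0.05)] = 0.4275
  C_31 = (0.00)(-0.35) − (-0.30)(0.80) = 0.2400
  C_32 = −[(0.95)(-0.35) − (-0.30)(-0.35)] = 0.4375
  C_33 = (0.95)(0.80) − (0.00)(-0.35) = 0.7600
det(I−A) = Σ_j (I−A)_1j·C_1j = (0.95)(0.5225) + (0.00)(0.3150) + (-0.30)(0.1975) = 0.437125
adj(I−A) = Cᵀ =
  [ 0.5225   0.1350   0.2400]
  [ 0.3150   0.7925   0.4375]
  [ 0.1975   0.4275   0.7600]
(I − A)⁻¹ = adj(I−A) / det(I−A) ≈
  [   1.1953     0.3088     0.5490]
  [   0.7206     1.8130     1.0009]
  [   0.4518     0.9780     1.7386]
x = (I − A)⁻¹ d = adj(I−A)·d / det(I−A), with det(I−A) = 0.437125:
  x_1 = (0.5225·80 + 0.1350·120 + 0.2400·110) / 0.437125 = 84.40 / 0.437125 ≈ 193.08
  x_2 = (0.3150·80 + 0.7925·120 + 0.4375·110) / 0.437125 = 168.425 / 0.437125 ≈ 385.30
  x_3 = (0.1975·80 + 0.4275·120 + 0.7600·110) / 0.437125 = 150.70 / 0.437125 ≈ 344.75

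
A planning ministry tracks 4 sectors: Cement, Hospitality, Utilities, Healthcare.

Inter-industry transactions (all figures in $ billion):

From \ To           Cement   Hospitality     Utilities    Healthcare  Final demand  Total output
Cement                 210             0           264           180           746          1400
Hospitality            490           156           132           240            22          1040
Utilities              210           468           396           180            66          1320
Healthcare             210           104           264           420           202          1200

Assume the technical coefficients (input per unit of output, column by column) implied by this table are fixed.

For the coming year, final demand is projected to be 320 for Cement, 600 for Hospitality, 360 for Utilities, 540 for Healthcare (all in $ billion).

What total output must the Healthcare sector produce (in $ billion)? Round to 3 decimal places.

x_4 = 2322.164

Technical coefficients a_ij = z_ij / X_j:
  a_11 = 210/1400 = 0.15, a_21 = 490/1400 = 0.35, a_31 = 210/1400 = 0.15, a_41 = 210/1400 = 0.15
  a_12 = 0/1040 = 0.00, a_22 = 156/1040 = 0.15, a_32 = 468/1040 = 0.45, a_42 = 104/1040 = 0.10
  a_13 = 264/1320 = 0.20, a_23 = 132/1320 = 0.10, a_33 = 396/1320 = 0.30, a_43 = 264/1320 = 0.20
  a_14 = 180/1200 = 0.15, a_24 = 240/1200 = 0.20, a_34 = 180/1200 = 0.15, a_44 = 420/1200 = 0.35
I − A =
  [   0.85     0.00    -0.20    -0.15]
  [  -0.35     0.85    -0.10    -0.20]
  [  -0.15    -0.45     0.70    -0.15]
  [  -0.15    -0.10    -0.20     0.65]
Compute the cofactors C_ij = (−1)^(i+j)·(3×3 minor ij) of I−A; the adjugate is their transpose:
adj(I−A) = Cᵀ =
  [ 0.298500   0.085500   0.133500   0.126000]
  [ 0.187750   0.317000   0.149000   0.175250]
  [ 0.220125   0.253500   0.428250   0.227625]
  [ 0.165500   0.146500   0.185500   0.410500]
det(I−A) = Σ_j (I−A)_1j·C_1j = (0.85)(0.298500) + (0.00)(0.187750) + (-0.20)(0.220125) + (-0.15)(0.165500) = 0.184875
(I − A)⁻¹ = adj(I−A) / det(I−A) ≈
  [   1.6146     0.4625     0.7221     0.6815]
  [   1.0156     1.7147     0.8059     0.9479]
  [   1.1907     1.3712     2.3164     1.2312]
  [   0.8952     0.7924     1.0034     2.2204]
x = (I − A)⁻¹ d = adj(I−A)·d / det(I−A), with det(I−A) = 0.184875:
  x_1 = (0.298500·320 + 0.085500·600 + 0.133500·360 + 0.126000·540) / 0.184875 = 262.92 / 0.184875 ≈ 1422.150
  x_2 = (0.187750·320 + 0.317000·600 + 0.149000·360 + 0.175250·540) / 0.184875 = 398.555 / 0.184875 ≈ 2155.808
  x_3 = (0.220125·320 + 0.253500·600 + 0.428250·360 + 0.227625·540) / 0.184875 = 499.6275 / 0.184875 ≈ 2702.515
  x_4 = (0.165500·320 + 0.146500·600 + 0.185500·360 + 0.410500·540) / 0.184875 = 429.31 / 0.184875 ≈ 2322.164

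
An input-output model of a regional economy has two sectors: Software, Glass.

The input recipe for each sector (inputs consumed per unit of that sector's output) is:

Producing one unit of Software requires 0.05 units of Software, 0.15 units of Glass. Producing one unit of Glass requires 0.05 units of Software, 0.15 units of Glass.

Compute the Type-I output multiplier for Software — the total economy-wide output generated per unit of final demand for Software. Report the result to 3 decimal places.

m_S = 1.250

I − A =
  [   0.95    -0.05]
  [  -0.15     0.85]
det(I−A) = (0.95)(0.85) − (-0.05)(-0.15) = 0.8000
adj(I−A) = [[0.85, 0.05], [0.15, 0.95]]
(I − A)⁻¹ = adj(I−A) / det(I−A) ≈
  [   1.0625     0.0625]
  [   0.1875     1.1875]
The output multiplier for sector j is the column-j sum of the Leontief inverse (I − A)⁻¹ = adj(I−A) / det(I−A).
Column S of adj(I−A): (0.85, 0.15); det(I−A) = 0.8000.
m_S = (0.85 + 0.15) / 0.8000 = 1.00 / 0.8000 = 1.250.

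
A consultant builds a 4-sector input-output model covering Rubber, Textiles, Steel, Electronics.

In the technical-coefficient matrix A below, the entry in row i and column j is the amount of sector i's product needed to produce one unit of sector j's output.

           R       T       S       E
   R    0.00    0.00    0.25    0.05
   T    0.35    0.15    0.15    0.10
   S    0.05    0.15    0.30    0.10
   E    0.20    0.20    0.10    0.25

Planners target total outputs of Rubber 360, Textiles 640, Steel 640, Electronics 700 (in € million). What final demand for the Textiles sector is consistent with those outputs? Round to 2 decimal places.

I − A =
  [   1.00     0.00    -0.25    -0.05]
  [  -0.35     0.85    -0.15    -0.10]
  [  -0.05    -0.15     0.70    -0.10]
  [  -0.20    -0.20    -0.10     0.75]
d = (I − A) x:
  d_R = (+1.00)·360 + (+0.00)·640 + (-0.25)·640 + (-0.05)·700 = 165.00
  d_T = (-0.35)·360 + (+0.85)·640 + (-0.15)·640 + (-0.10)·700 = 252.00
  d_S = (-0.05)·360 + (-0.15)·640 + (+0.70)·640 + (-0.10)·700 = 264.00
  d_E = (-0.20)·360 + (-0.20)·640 + (-0.10)·640 + (+0.75)·700 = 261.00

d_T = 252.00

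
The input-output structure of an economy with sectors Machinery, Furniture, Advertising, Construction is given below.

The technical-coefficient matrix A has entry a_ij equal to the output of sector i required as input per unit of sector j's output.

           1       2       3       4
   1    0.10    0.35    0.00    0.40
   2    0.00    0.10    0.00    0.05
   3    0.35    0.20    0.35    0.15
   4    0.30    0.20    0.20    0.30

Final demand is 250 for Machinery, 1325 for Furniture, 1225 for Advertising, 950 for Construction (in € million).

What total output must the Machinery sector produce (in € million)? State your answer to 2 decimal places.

x_1 = 2985.63

I − A =
  [   0.90    -0.35     0.00    -0.40]
  [   0.00     0.90     0.00    -0.05]
  [  -0.35    -0.20     0.65    -0.15]
  [  -0.30    -0.20    -0.20     0.70]
Compute the cofactors C_ij = (−1)^(i+j)·(3×3 minor ij) of I−A; the adjugate is their transpose:
adj(I−A) = Cᵀ =
  [ 0.374000   0.216750   0.075500   0.245375]
  [ 0.013250   0.276500   0.009000   0.029250]
  [ 0.260500   0.258500   0.444750   0.262625]
  [ 0.238500   0.245750   0.162000   0.526500]
det(I−A) = Σ_j (I−A)_1j·C_1j = (0.90)(0.374000) + (-0.35)(0.013250) + (0.00)(0.260500) + (-0.40)(0.238500) = 0.2365625
(I − A)⁻¹ = adj(I−A) / det(I−A) ≈
  [   1.5810     0.9162     0.3192     1.0373]
  [   0.0560     1.1688     0.0380     0.1236]
  [   1.1012     1.0927     1.8801     1.1102]
  [   1.0082     1.0388     0.6848     2.2256]
x = (I − A)⁻¹ d = adj(I−A)·d / det(I−A), with det(I−A) = 0.2365625:
  x_1 = (0.374000·250 + 0.216750·1325 + 0.075500·1225 + 0.245375·950) / 0.2365625 = 706.2875 / 0.2365625 ≈ 2985.63
  x_2 = (0.013250·250 + 0.276500·1325 + 0.009000·1225 + 0.029250·950) / 0.2365625 = 408.4875 / 0.2365625 ≈ 1726.76
  x_3 = (0.260500·250 + 0.258500·1325 + 0.444750·1225 + 0.262625·950) / 0.2365625 = 1201.95 / 0.2365625 ≈ 5080.90
  x_4 = (0.238500·250 + 0.245750·1325 + 0.162000·1225 + 0.526500·950) / 0.2365625 = 1083.86875 / 0.2365625 ≈ 4581.74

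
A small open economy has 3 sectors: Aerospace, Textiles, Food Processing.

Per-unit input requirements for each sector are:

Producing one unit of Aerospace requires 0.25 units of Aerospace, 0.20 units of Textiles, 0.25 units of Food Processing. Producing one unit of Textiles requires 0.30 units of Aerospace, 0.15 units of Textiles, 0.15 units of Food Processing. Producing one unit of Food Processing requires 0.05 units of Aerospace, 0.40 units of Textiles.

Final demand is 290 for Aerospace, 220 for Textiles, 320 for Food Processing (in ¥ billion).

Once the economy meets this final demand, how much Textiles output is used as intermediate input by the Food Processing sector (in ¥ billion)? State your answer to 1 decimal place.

I − A =
  [   0.75    -0.30    -0.05]
  [  -0.20     0.85    -0.40]
  [  -0.25    -0.15     1.00]
Cofactors of I−A, C_ij = (−1)^(i+j)·(minor ij) (rows/columns in the sector order above):
  C_11 = (0.85)(1.00) − (-0.40)(-0.15) = 0.7900
  C_12 = −[(-0.20)(1.00) − (-0.40)(-0.25)] = 0.3000
  C_13 = (-0.20)(-0.15) − (0.85)(-0.25) = 0.2425
  C_21 = −[(-0.30)(1.00) − (-0.05)(-0.15)] = 0.3075
  C_22 = (0.75)(1.00) − (-0.05)(-0.25) = 0.7375
  C_23 = −[(0.75)(-0.15) − (-0.30)(-0.25)] = 0.1875
  C_31 = (-0.30)(-0.40) − (-0.05)(0.85) = 0.1625
  C_32 = −[(0.75)(-0.40) − (-0.05)(-0.20)] = 0.3100
  C_33 = (0.75)(0.85) − (-0.30)(-0.20) = 0.5775
det(I−A) = Σ_j (I−A)_1j·C_1j = (0.75)(0.7900) + (-0.30)(0.3000) + (-0.05)(0.2425) = 0.490375
adj(I−A) = Cᵀ =
  [ 0.7900   0.3075   0.1625]
  [ 0.3000   0.7375   0.3100]
  [ 0.2425   0.1875   0.5775]
(I − A)⁻¹ = adj(I−A) / det(I−A) ≈
  [   1.6110     0.6271     0.3314]
  [   0.6118     1.5040     0.6322]
  [   0.4945     0.3824     1.1777]
First solve x = (I − A)⁻¹ d = adj(I−A)·d / det(I−A); in particular x_F = (0.2425·290 + 0.1875·220 + 0.5775·320) / 0.490375 = 296.375 / 0.490375 ≈ 604.384.
Intermediate flow from T to F: z_TF = a_TF · x_F = 0.40 × 296.375 / 0.490375 = 118.55 / 0.490375 ≈ 241.8.

z_TF = 241.8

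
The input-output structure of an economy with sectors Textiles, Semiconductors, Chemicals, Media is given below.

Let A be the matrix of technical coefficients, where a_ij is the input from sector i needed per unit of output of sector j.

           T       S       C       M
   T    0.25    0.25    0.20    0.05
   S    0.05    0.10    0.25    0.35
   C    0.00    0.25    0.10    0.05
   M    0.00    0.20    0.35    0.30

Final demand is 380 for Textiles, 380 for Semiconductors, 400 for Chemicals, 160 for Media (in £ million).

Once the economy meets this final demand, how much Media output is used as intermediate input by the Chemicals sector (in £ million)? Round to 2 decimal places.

z_MC = 277.37

I − A =
  [   0.75    -0.25    -0.20    -0.05]
  [  -0.05     0.90    -0.25    -0.35]
  [   0.00    -0.25     0.90    -0.05]
  [   0.00    -0.20    -0.35     0.70]
Compute the cofactors C_ij = (−1)^(i+j)·(3×3 minor ij) of I−A; the adjugate is their transpose:
adj(I−A) = Cᵀ =
  [ 0.411375   0.203500   0.204625   0.145750]
  [ 0.030625   0.459375   0.231000   0.248375]
  [ 0.009250   0.138750   0.410750   0.099375]
  [ 0.013375   0.200625   0.271375   0.546875]
det(I−A) = Σ_j (I−A)_1j·C_1j = (0.75)(0.411375) + (-0.25)(0.030625) + (-0.20)(0.009250) + (-0.05)(0.013375) = 0.29835625
(I − A)⁻¹ = adj(I−A) / det(I−A) ≈
  [   1.3788     0.6821     0.6858     0.4885]
  [   0.1026     1.5397     0.7742     0.8325]
  [   0.0310     0.4650     1.3767     0.3331]
  [   0.0448     0.6724     0.9096     1.8330]
First solve x = (I − A)⁻¹ d = adj(I−A)·d / det(I−A); in particular x_C = (0.009250·380 + 0.138750·380 + 0.410750·400 + 0.099375·160) / 0.29835625 = 236.44 / 0.29835625 ≈ 792.4754.
Intermediate flow from M to C: z_MC = a_MC · x_C = 0.35 × 236.44 / 0.29835625 = 82.754 / 0.29835625 ≈ 277.37.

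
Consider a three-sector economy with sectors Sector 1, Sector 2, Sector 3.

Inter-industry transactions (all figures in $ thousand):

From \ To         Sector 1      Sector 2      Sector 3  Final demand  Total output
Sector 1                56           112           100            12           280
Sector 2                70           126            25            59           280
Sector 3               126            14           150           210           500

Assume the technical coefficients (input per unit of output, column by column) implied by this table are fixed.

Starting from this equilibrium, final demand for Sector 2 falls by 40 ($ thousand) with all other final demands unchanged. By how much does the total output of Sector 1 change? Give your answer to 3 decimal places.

Technical coefficients a_ij = z_ij / X_j:
  a_11 = 56/280 = 0.20, a_21 = 70/280 = 0.25, a_31 = 126/280 = 0.45
  a_12 = 112/280 = 0.40, a_22 = 126/280 = 0.45, a_32 = 14/280 = 0.05
  a_13 = 100/500 = 0.20, a_23 = 25/500 = 0.05, a_33 = 150/500 = 0.30
I − A =
  [   0.80    -0.40    -0.20]
  [  -0.25     0.55    -0.05]
  [  -0.45    -0.05     0.70]
Cofactors of I−A, C_ij = (−1)^(i+j)·(minor ij) (rows/columns in the sector order above):
  C_11 = (0.55)(0.70) − (-0.05)(-0.05) = 0.3825
  C_12 = −[(-0.25)(0.70) − (-0.05)(-0.45)] = 0.1975
  C_13 = (-0.25)(-0.05) − (0.55)(-0.45) = 0.2600
  C_21 = −[(-0.40)(0.70) − (-0.20)(-0.05)] = 0.2900
  C_22 = (0.80)(0.70) − (-0.20)(-0.45) = 0.4700
  C_23 = −[(0.80)(-0.05) − (-0.40)(-0.45)] = 0.2200
  C_31 = (-0.40)(-0.05) − (-0.20)(0.55) = 0.1300
  C_32 = −[(0.80)(-0.05) − (-0.20)(-0.25)] = 0.0900
  C_33 = (0.80)(0.55) − (-0.40)(-0.25) = 0.3400
det(I−A) = Σ_j (I−A)_1j·C_1j = (0.80)(0.3825) + (-0.40)(0.1975) + (-0.20)(0.2600) = 0.1750
adj(I−A) = Cᵀ =
  [ 0.3825   0.2900   0.1300]
  [ 0.1975   0.4700   0.0900]
  [ 0.2600   0.2200   0.3400]
(I − A)⁻¹ = adj(I−A) / det(I−A) ≈
  [   2.1857     1.6571     0.7429]
  [   1.1286     2.6857     0.5143]
  [   1.4857     1.2571     1.9429]
Δx = (I − A)⁻¹ Δd with Δd having -40 in the Sector 2 component and 0 elsewhere.
So Δx_1 = L_12 · (-40), where L_12 = adj(I−A)_12 / det(I−A) = 0.2900 / 0.1750.
Δx_1 = 0.2900 × (-40) / 0.1750 = -11.60 / 0.1750 ≈ -66.286.

Δx_1 = -66.286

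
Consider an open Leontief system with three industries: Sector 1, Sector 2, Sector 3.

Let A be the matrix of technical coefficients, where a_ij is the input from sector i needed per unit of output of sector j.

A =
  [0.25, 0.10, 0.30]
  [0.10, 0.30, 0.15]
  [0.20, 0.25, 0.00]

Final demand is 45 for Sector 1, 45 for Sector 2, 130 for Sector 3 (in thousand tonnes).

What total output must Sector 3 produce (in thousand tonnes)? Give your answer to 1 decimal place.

x_3 = 192.7

I − A =
  [   0.75    -0.10    -0.30]
  [  -0.10     0.70    -0.15]
  [  -0.20    -0.25     1.00]
Cofactors of I−A, C_ij = (−1)^(i+j)·(minor ij) (rows/columns in the sector order above):
  C_11 = (0.70)(1.00) − (-0.15)(-0.25) = 0.6625
  C_12 = −[(-0.10)(1.00) − (-0.15)(-0.20)] = 0.1300
  C_13 = (-0.10)(-0.25) − (0.70)(-0.20) = 0.1650
  C_21 = −[(-0.10)(1.00) − (-0.30)(-0.25)] = 0.1750
  C_22 = (0.75)(1.00) − (-0.30)(-0.20) = 0.6900
  C_23 = −[(0.75)(-0.25) − (-0.10)(-0.20)] = 0.2075
  C_31 = (-0.10)(-0.15) − (-0.30)(0.70) = 0.2250
  C_32 = −[(0.75)(-0.15) − (-0.30)(-0.10)] = 0.1425
  C_33 = (0.75)(0.70) − (-0.10)(-0.10) = 0.5150
det(I−A) = Σ_j (I−A)_1j·C_1j = (0.75)(0.6625) + (-0.10)(0.1300) + (-0.30)(0.1650) = 0.434375
adj(I−A) = Cᵀ =
  [ 0.6625   0.1750   0.2250]
  [ 0.1300   0.6900   0.1425]
  [ 0.1650   0.2075   0.5150]
(I − A)⁻¹ = adj(I−A) / det(I−A) ≈
  [   1.5252     0.4029     0.5180]
  [   0.2993     1.5885     0.3281]
  [   0.3799     0.4777     1.1856]
x = (I − A)⁻¹ d = adj(I−A)·d / det(I−A), with det(I−A) = 0.434375:
  x_1 = (0.6625·45 + 0.1750·45 + 0.2250·130) / 0.434375 = 66.9375 / 0.434375 ≈ 154.1
  x_2 = (0.1300·45 + 0.6900·45 + 0.1425·130) / 0.434375 = 55.425 / 0.434375 ≈ 127.6
  x_3 = (0.1650·45 + 0.2075·45 + 0.5150·130) / 0.434375 = 83.7125 / 0.434375 ≈ 192.7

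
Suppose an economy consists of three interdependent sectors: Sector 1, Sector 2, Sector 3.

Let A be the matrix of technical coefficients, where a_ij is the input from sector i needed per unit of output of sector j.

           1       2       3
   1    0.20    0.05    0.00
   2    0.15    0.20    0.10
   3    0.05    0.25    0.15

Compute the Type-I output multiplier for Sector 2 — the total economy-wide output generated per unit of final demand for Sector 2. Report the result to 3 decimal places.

I − A =
  [   0.80    -0.05     0.00]
  [  -0.15     0.80    -0.10]
  [  -0.05    -0.25     0.85]
Cofactors of I−A, C_ij = (−1)^(i+j)·(minor ij) (rows/columns in the sector order above):
  C_11 = (0.80)(0.85) − (-0.10)(-0.25) = 0.6550
  C_12 = −[(-0.15)(0.85) − (-0.10)(-0.05)] = 0.1325
  C_13 = (-0.15)(-0.25) − (0.80)(-0.05) = 0.0775
  C_21 = −[(-0.05)(0.85) − (0.00)(-0.25)] = 0.0425
  C_22 = (0.80)(0.85) − (0.00)(-0.05) = 0.6800
  C_23 = −[(0.80)(-0.25) − (-0.05)(-0.05)] = 0.2025
  C_31 = (-0.05)(-0.10) − (0.00)(0.80) = 0.0050
  C_32 = −[(0.80)(-0.10) − (0.00)(-0.15)] = 0.0800
  C_33 = (0.80)(0.80) − (-0.05)(-0.15) = 0.6325
det(I−A) = Σ_j (I−A)_1j·C_1j = (0.80)(0.6550) + (-0.05)(0.1325) + (0.00)(0.0775) = 0.517375
adj(I−A) = Cᵀ =
  [ 0.6550   0.0425   0.0050]
  [ 0.1325   0.6800   0.0800]
  [ 0.0775   0.2025   0.6325]
(I − A)⁻¹ = adj(I−A) / det(I−A) ≈
  [   1.2660     0.0821     0.0097]
  [   0.2561     1.3143     0.1546]
  [   0.1498     0.3914     1.2225]
The output multiplier for sector j is the column-j sum of the Leontief inverse (I − A)⁻¹ = adj(I−A) / det(I−A).
Column 2 of adj(I−A): (0.0425, 0.6800, 0.2025); det(I−A) = 0.517375.
m_2 = (0.0425 + 0.6800 + 0.2025) / 0.517375 = 0.925 / 0.517375 ≈ 1.788.

m_2 = 1.788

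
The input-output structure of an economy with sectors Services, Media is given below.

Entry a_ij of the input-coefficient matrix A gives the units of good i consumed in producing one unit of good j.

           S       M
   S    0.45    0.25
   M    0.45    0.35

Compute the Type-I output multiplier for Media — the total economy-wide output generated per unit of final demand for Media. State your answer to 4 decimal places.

m_M = 3.2653

I − A =
  [   0.55    -0.25]
  [  -0.45     0.65]
det(I−A) = (0.55)(0.65) − (-0.25)(-0.45) = 0.2450
adj(I−A) = [[0.65, 0.25], [0.45, 0.55]]
(I − A)⁻¹ = adj(I−A) / det(I−A) ≈
  [   2.65306     1.02041]
  [   1.83673     2.24490]
The output multiplier for sector j is the column-j sum of the Leontief inverse (I − A)⁻¹ = adj(I−A) / det(I−A).
Column M of adj(I−A): (0.25, 0.55); det(I−A) = 0.2450.
m_M = (0.25 + 0.55) / 0.2450 = 0.80 / 0.2450 ≈ 3.2653.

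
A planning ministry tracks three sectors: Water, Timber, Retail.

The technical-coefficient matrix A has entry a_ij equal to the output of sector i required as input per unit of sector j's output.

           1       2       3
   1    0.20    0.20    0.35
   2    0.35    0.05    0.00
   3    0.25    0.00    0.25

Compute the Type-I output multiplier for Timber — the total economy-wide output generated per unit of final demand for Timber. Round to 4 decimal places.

m_2 = 1.6403

I − A =
  [   0.80    -0.20    -0.35]
  [  -0.35     0.95     0.00]
  [  -0.25     0.00     0.75]
Cofactors of I−A, C_ij = (−1)^(i+j)·(minor ij) (rows/columns in the sector order above):
  C_11 = (0.95)(0.75) − (0.00)(0.00) = 0.7125
  C_12 = −[(-0.35)(0.75) − (0.00)(-0.25)] = 0.2625
  C_13 = (-0.35)(0.00) − (0.95)(-0.25) = 0.2375
  C_21 = −[(-0.20)(0.75) − (-0.35)(0.00)] = 0.1500
  C_22 = (0.80)(0.75) − (-0.35)(-0.25) = 0.5125
  C_23 = −[(0.80)(0.00) − (-0.20)(-0.25)] = 0.0500
  C_31 = (-0.20)(0.00) − (-0.35)(0.95) = 0.3325
  C_32 = −[(0.80)(0.00) − (-0.35)(-0.35)] = 0.1225
  C_33 = (0.80)(0.95) − (-0.20)(-0.35) = 0.6900
det(I−A) = Σ_j (I−A)_1j·C_1j = (0.80)(0.7125) + (-0.20)(0.2625) + (-0.35)(0.2375) = 0.434375
adj(I−A) = Cᵀ =
  [ 0.7125   0.1500   0.3325]
  [ 0.2625   0.5125   0.1225]
  [ 0.2375   0.0500   0.6900]
(I − A)⁻¹ = adj(I−A) / det(I−A) ≈
  [   1.64029     0.34532     0.76547]
  [   0.60432     1.17986     0.28201]
  [   0.54676     0.11511     1.58849]
The output multiplier for sector j is the column-j sum of the Leontief inverse (I − A)⁻¹ = adj(I−A) / det(I−A).
Column 2 of adj(I−A): (0.1500, 0.5125, 0.0500); det(I−A) = 0.434375.
m_2 = (0.1500 + 0.5125 + 0.0500) / 0.434375 = 0.7125 / 0.434375 ≈ 1.6403.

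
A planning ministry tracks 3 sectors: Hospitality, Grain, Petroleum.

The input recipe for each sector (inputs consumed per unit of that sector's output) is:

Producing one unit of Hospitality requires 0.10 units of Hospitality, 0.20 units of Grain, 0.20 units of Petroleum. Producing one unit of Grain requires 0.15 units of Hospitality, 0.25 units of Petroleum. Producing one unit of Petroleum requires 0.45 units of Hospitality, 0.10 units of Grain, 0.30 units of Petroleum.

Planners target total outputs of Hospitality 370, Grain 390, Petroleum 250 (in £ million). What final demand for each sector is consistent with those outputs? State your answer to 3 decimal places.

I − A =
  [   0.90    -0.15    -0.45]
  [  -0.20     1.00    -0.10]
  [  -0.20    -0.25     0.70]
d = (I − A) x:
  d_1 = (+0.90)·370 + (-0.15)·390 + (-0.45)·250 = 162.000
  d_2 = (-0.20)·370 + (+1.00)·390 + (-0.10)·250 = 291.000
  d_3 = (-0.20)·370 + (-0.25)·390 + (+0.70)·250 = 3.500

d_1 = 162.000, d_2 = 291.000, d_3 = 3.500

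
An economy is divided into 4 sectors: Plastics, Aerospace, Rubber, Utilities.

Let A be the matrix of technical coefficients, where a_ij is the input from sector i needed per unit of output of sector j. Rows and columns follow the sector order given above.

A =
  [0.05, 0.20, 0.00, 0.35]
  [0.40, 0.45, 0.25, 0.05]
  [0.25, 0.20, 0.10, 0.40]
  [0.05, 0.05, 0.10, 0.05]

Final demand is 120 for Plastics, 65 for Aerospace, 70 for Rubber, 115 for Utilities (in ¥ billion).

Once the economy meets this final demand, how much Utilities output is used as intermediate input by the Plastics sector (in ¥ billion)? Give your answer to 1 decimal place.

I − A =
  [   0.95    -0.20     0.00    -0.35]
  [  -0.40     0.55    -0.25    -0.05]
  [  -0.25    -0.20     0.90    -0.40]
  [  -0.05    -0.05    -0.10     0.95]
Compute the cofactors C_ij = (−1)^(i+j)·(3×3 minor ij) of I−A; the adjugate is their transpose:
adj(I−A) = Cᵀ =
  [ 0.392500   0.185750   0.072125   0.184750]
  [ 0.393875   0.749750   0.240000   0.285625]
  [ 0.225500   0.251875   0.400875   0.265125]
  [ 0.065125   0.075750   0.058625   0.338250]
det(I−A) = Σ_j (I−A)_1j·C_1j = (0.95)(0.392500) + (-0.20)(0.393875) + (0.00)(0.225500) + (-0.35)(0.065125) = 0.27130625
(I − A)⁻¹ = adj(I−A) / det(I−A) ≈
  [   1.4467     0.6847     0.2658     0.6810]
  [   1.4518     2.7635     0.8846     1.0528]
  [   0.8312     0.9284     1.4776     0.9772]
  [   0.2400     0.2792     0.2161     1.2467]
First solve x = (I − A)⁻¹ d = adj(I−A)·d / det(I−A); in particular x_1 = (0.392500·120 + 0.185750·65 + 0.072125·70 + 0.184750·115) / 0.27130625 = 85.46875 / 0.27130625 ≈ 315.027.
Intermediate flow from 4 to 1: z_41 = a_41 · x_1 = 0.05 × 85.46875 / 0.27130625 = 4.2734375 / 0.27130625 ≈ 15.8.

z_41 = 15.8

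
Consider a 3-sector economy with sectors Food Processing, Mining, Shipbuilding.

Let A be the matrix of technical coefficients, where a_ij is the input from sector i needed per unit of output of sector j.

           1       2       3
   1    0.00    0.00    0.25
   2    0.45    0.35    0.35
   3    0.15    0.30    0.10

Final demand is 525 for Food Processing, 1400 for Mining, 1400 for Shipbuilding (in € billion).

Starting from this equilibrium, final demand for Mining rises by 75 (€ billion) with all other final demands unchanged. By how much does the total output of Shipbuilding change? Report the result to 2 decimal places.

I − A =
  [   1.00     0.00    -0.25]
  [  -0.45     0.65    -0.35]
  [  -0.15    -0.30     0.90]
Cofactors of I−A, C_ij = (−1)^(i+j)·(minor ij) (rows/columns in the sector order above):
  C_11 = (0.65)(0.90) − (-0.35)(-0.30) = 0.4800
  C_12 = −[(-0.45)(0.90) − (-0.35)(-0.15)] = 0.4575
  C_13 = (-0.45)(-0.30) − (0.65)(-0.15) = 0.2325
  C_21 = −[(0.00)(0.90) − (-0.25)(-0.30)] = 0.0750
  C_22 = (1.00)(0.90) − (-0.25)(-0.15) = 0.8625
  C_23 = −[(1.00)(-0.30) − (0.00)(-0.15)] = 0.3000
  C_31 = (0.00)(-0.35) − (-0.25)(0.65) = 0.1625
  C_32 = −[(1.00)(-0.35) − (-0.25)(-0.45)] = 0.4625
  C_33 = (1.00)(0.65) − (0.00)(-0.45) = 0.6500
det(I−A) = Σ_j (I−A)_1j·C_1j = (1.00)(0.4800) + (0.00)(0.4575) + (-0.25)(0.2325) = 0.421875
adj(I−A) = Cᵀ =
  [ 0.4800   0.0750   0.1625]
  [ 0.4575   0.8625   0.4625]
  [ 0.2325   0.3000   0.6500]
(I − A)⁻¹ = adj(I−A) / det(I−A) ≈
  [   1.1378     0.1778     0.3852]
  [   1.0844     2.0444     1.0963]
  [   0.5511     0.7111     1.5407]
Δx = (I − A)⁻¹ Δd with Δd having +75 in the Mining component and 0 elsewhere.
So Δx_3 = L_32 · (+75), where L_32 = adj(I−A)_32 / det(I−A) = 0.3000 / 0.421875.
Δx_3 = 0.3000 × (+75) / 0.421875 = 22.50 / 0.421875 ≈ 53.33.

Δx_3 = 53.33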